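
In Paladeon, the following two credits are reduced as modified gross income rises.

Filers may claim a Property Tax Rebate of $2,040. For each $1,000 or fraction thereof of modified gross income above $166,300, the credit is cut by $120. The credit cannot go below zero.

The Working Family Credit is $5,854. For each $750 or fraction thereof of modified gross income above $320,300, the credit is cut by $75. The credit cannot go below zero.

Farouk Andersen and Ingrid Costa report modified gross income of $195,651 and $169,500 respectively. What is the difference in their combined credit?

Farouk ($195,651): Property Tax Rebate: income exceeds $166,300 by $29,351 → 30 increments × $120 = $3,600 ≥ base, so the credit is $0. Working Family Credit: $195,651 is at or below the $320,300 threshold, so the full $5,854 applies. total $0 + $5,854 = $5,854
Ingrid ($169,500): Property Tax Rebate: income exceeds $166,300 by $3,200, which is 4 full-or-partial $1,000 increments; reduction = 4 × $120 = $480, leaving $1,560. Working Family Credit: $169,500 is at or below the $320,300 threshold, so the full $5,854 applies. total $1,560 + $5,854 = $7,414
Difference: |$5,854 − $7,414| = $1,560.

$1,560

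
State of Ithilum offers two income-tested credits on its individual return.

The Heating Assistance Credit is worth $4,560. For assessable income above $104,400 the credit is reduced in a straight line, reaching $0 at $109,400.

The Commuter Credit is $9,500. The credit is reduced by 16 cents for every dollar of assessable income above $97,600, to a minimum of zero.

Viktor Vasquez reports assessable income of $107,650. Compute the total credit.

$9,488

Heating Assistance Credit: $107,650 is $3,250 into a $5,000 phase-out range, leaving 1,750/5,000 of the credit: $4,560 × 1,750/5,000 = $1,596.
Commuter Credit: 16% of the $10,050 excess over $97,600 is $1,608; credit = $9,500 − $1,608 = $7,892.
Total: $1,596 + $7,892 = $9,488.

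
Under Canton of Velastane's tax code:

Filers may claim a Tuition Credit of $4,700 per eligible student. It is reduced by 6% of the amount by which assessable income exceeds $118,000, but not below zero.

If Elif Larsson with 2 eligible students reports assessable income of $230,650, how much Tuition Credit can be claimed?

Tuition Credit: base = 2 × $4,700 = $9,400. 6% of the $112,650 excess over $118,000 is $6,759; credit = $9,400 − $6,759 = $2,641.

$2,641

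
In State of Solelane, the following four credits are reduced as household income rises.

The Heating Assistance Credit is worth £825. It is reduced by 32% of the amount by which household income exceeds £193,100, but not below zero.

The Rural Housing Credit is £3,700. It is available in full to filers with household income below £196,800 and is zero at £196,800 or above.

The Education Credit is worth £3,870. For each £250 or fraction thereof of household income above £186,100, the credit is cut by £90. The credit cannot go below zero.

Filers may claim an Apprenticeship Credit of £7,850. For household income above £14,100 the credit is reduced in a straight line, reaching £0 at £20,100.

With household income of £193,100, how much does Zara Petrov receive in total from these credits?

Heating Assistance Credit: £193,100 is at or below the £193,100 threshold, so the full £825 applies.
Rural Housing Credit: £193,100 is below the £196,800 cutoff, so the full £3,700 applies.
Education Credit: income exceeds £186,100 by £7,000, which is 28 full-or-partial £250 increments; reduction = 28 × £90 = £2,520, leaving £1,350.
Apprenticeship Credit: £193,100 is at or above £20,100, so the credit is £0.
Total: £825 + £3,700 + £1,350 + £0 = £5,875.

£5,875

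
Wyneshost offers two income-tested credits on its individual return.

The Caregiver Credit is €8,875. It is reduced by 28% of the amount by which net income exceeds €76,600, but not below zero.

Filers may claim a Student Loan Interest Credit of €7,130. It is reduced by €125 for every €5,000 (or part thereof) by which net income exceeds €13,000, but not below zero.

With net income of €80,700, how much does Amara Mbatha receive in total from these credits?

€13,107

Caregiver Credit: 28% of the €4,100 excess over €76,600 is €1,148; credit = €8,875 − €1,148 = €7,727.
Student Loan Interest Credit: income exceeds €13,000 by €67,700, which is 14 full-or-partial €5,000 increments; reduction = 14 × €125 = €1,750, leaving €5,380.
Total: €7,727 + €5,380 = €13,107.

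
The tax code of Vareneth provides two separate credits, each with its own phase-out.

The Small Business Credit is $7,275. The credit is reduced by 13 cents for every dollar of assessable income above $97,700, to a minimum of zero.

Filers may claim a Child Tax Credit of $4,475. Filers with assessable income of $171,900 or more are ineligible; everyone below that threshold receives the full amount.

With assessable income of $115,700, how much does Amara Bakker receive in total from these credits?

$9,410

Small Business Credit: 13% of the $18,000 excess over $97,700 is $2,340; credit = $7,275 − $2,340 = $4,935.
Child Tax Credit: $115,700 is below the $171,900 cutoff, so the full $4,475 applies.
Total: $4,935 + $4,475 = $9,410.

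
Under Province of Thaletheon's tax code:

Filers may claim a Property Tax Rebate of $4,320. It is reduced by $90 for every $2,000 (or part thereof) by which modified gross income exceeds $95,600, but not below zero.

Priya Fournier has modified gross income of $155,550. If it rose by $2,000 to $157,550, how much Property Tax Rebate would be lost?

At $155,550 — income exceeds $95,600 by $59,950, which is 30 full-or-partial $2,000 increments; reduction = 30 × $90 = $2,700, leaving $1,620.
At $157,550 — income exceeds $95,600 by $61,950, which is 31 full-or-partial $2,000 increments; reduction = 31 × $90 = $2,790, leaving $1,530.
Lost: $1,620 − $1,530 = $90.

$90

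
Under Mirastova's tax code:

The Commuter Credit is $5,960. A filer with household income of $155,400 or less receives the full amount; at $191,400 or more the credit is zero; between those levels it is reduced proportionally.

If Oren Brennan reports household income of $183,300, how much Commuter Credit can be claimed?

Commuter Credit: $183,300 is $27,900 into a $36,000 phase-out range, leaving 8,100/36,000 of the credit: $5,960 × 8,100/36,000 = $1,341.

$1,341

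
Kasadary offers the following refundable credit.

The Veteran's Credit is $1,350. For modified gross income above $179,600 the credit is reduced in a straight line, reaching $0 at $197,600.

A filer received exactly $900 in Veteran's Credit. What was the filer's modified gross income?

$900 is 900/1,350 of the full $1,350, so 450/1,350 of the $18,000 range has been used: income = $179,600 + $18,000 × 450/1,350 = $185,600.

$185,600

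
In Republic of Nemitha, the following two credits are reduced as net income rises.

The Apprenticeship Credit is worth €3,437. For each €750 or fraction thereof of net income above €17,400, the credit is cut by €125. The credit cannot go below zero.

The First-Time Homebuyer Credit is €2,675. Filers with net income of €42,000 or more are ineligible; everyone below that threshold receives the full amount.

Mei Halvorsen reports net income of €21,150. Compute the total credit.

€5,487

Apprenticeship Credit: income exceeds €17,400 by €3,750, which is 5 full-or-partial €750 increments; reduction = 5 × €125 = €625, leaving €2,812.
First-Time Homebuyer Credit: €21,150 is below the €42,000 cutoff, so the full €2,675 applies.
Total: €2,812 + €2,675 = €5,487.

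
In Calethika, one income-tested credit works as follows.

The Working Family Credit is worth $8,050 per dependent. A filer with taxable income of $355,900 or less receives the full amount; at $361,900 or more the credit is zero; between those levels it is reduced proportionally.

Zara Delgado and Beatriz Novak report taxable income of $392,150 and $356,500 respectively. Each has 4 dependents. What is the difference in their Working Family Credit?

$28,980

Zara ($392,150): Working Family Credit: base = 4 × $8,050 = $32,200. $392,150 is at or above $361,900, so the credit is $0.
Beatriz ($356,500): Working Family Credit: base = 4 × $8,050 = $32,200. $356,500 is $600 into a $6,000 phase-out range, leaving 5,400/6,000 of the credit: $32,200 × 5,400/6,000 = $28,980.
Difference: |$0 − $28,980| = $28,980.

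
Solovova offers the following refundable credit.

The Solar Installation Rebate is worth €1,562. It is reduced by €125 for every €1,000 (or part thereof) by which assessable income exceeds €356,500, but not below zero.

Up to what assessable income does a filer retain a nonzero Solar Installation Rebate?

€368,500

After 12 increments the reduction is 12 × €125 = €1,500, leaving €62; one more increment wipes it out. Increment 12 ends at excess 12 × €1,000 = €12,000, so the highest qualifying income is €356,500 + €12,000 = €368,500.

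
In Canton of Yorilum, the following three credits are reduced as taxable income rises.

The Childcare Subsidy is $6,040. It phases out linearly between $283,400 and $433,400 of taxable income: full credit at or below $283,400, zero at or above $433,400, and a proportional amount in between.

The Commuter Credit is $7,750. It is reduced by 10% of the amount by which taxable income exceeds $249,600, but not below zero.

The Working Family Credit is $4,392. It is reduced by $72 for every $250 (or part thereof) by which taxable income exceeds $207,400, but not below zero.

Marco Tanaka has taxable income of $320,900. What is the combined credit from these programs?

$5,150

Childcare Subsidy: $320,900 is $37,500 into a $150,000 phase-out range, leaving 112,500/150,000 of the credit: $6,040 × 112,500/150,000 = $4,530.
Commuter Credit: 10% of the $71,300 excess over $249,600 is $7,130; credit = $7,750 − $7,130 = $620.
Working Family Credit: income exceeds $207,400 by $113,500 → 454 increments × $72 = $32,688 ≥ base, so the credit is $0.
Total: $4,530 + $620 + $0 = $5,150.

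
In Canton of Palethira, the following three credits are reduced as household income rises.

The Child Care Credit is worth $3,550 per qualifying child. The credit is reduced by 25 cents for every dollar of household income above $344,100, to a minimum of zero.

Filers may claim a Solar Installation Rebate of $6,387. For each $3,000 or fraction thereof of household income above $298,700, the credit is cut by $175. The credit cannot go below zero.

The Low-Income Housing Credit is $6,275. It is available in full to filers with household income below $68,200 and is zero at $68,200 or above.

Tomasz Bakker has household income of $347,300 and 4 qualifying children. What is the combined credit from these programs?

$16,812

Child Care Credit: base = 4 × $3,550 = $14,200. 25% of the $3,200 excess over $344,100 is $800; credit = $14,200 − $800 = $13,400.
Solar Installation Rebate: income exceeds $298,700 by $48,600, which is 17 full-or-partial $3,000 increments; reduction = 17 × $175 = $2,975, leaving $3,412.
Low-Income Housing Credit: $347,300 meets or exceeds the $68,200 cutoff, so the credit is $0.
Total: $13,400 + $3,412 + $0 = $16,812.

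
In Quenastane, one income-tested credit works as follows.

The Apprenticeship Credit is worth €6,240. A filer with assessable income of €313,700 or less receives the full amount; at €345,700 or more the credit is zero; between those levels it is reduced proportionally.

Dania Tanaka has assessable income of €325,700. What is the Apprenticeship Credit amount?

Apprenticeship Credit: €325,700 is €12,000 into a €32,000 phase-out range, leaving 20,000/32,000 of the credit: €6,240 × 20,000/32,000 = €3,900.

€3,900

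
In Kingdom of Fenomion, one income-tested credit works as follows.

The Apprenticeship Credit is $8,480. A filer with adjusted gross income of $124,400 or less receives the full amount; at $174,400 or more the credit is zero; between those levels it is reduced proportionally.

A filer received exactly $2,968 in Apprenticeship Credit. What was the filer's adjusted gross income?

$156,900

$2,968 is 2,968/8,480 of the full $8,480, so 5,512/8,480 of the $50,000 range has been used: income = $124,400 + $50,000 × 5,512/8,480 = $156,900.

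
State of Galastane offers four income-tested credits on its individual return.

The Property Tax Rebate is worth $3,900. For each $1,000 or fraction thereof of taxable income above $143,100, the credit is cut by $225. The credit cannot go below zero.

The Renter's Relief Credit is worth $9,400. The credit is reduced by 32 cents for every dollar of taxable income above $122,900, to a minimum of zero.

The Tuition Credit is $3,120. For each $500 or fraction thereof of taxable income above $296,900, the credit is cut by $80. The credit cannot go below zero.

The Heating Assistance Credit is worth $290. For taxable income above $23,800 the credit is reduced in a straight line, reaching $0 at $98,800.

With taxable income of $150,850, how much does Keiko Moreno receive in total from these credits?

Property Tax Rebate: income exceeds $143,100 by $7,750, which is 8 full-or-partial $1,000 increments; reduction = 8 × $225 = $1,800, leaving $2,100.
Renter's Relief Credit: 32% of the $27,950 excess over $122,900 is $8,944; credit = $9,400 − $8,944 = $456.
Tuition Credit: $150,850 is at or below the $296,900 threshold, so the full $3,120 applies.
Heating Assistance Credit: $150,850 is at or above $98,800, so the credit is $0.
Total: $2,100 + $456 + $3,120 + $0 = $5,676.

$5,676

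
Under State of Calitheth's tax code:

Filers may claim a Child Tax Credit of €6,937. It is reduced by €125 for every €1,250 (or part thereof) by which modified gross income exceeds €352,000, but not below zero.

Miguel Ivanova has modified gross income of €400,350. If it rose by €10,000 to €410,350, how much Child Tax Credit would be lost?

At €400,350 — income exceeds €352,000 by €48,350, which is 39 full-or-partial €1,250 increments; reduction = 39 × €125 = €4,875, leaving €2,062.
At €410,350 — income exceeds €352,000 by €58,350, which is 47 full-or-partial €1,250 increments; reduction = 47 × €125 = €5,875, leaving €1,062.
Lost: €2,062 − €1,062 = €1,000.

€1,000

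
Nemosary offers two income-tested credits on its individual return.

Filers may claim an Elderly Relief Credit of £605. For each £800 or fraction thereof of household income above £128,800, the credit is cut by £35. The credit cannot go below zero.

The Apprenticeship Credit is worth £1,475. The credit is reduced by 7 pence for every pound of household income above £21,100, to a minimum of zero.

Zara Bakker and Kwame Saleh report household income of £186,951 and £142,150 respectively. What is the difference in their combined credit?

£10

Zara (£186,951): Elderly Relief Credit: income exceeds £128,800 by £58,151 → 73 increments × £35 = £2,555 ≥ base, so the credit is £0. Apprenticeship Credit: 7% of the £165,851 excess over £21,100 is £11,609.57 ≥ base, so the credit is £0. total £0 + £0 = £0
Kwame (£142,150): Elderly Relief Credit: income exceeds £128,800 by £13,350, which is 17 full-or-partial £800 increments; reduction = 17 × £35 = £595, leaving £10. Apprenticeship Credit: 7% of the £121,050 excess over £21,100 is £8,473.50 ≥ base, so the credit is £0. total £10 + £0 = £10
Difference: |£0 − £10| = £10.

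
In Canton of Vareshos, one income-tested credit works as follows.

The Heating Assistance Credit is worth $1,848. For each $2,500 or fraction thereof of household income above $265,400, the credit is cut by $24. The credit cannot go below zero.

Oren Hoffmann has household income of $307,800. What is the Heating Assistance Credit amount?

Heating Assistance Credit: income exceeds $265,400 by $42,400, which is 17 full-or-partial $2,500 increments; reduction = 17 × $24 = $408, leaving $1,440.

$1,440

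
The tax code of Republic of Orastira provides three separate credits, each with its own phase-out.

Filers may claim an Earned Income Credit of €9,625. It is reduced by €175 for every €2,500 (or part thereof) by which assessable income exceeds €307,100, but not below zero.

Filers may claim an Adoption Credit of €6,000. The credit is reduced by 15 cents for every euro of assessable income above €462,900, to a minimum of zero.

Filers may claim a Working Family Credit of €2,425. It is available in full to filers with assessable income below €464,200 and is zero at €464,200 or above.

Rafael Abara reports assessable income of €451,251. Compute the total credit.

€8,425

Earned Income Credit: income exceeds €307,100 by €144,151 → 58 increments × €175 = €10,150 ≥ base, so the credit is €0.
Adoption Credit: €451,251 is at or below the €462,900 threshold, so the full €6,000 applies.
Working Family Credit: €451,251 is below the €464,200 cutoff, so the full €2,425 applies.
Total: €0 + €6,000 + €2,425 = €8,425.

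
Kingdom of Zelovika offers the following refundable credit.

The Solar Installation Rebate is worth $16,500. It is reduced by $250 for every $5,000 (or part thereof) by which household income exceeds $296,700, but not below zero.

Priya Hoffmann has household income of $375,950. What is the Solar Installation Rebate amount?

$12,500

Solar Installation Rebate: income exceeds $296,700 by $79,250, which is 16 full-or-partial $5,000 increments; reduction = 16 × $250 = $4,000, leaving $12,500.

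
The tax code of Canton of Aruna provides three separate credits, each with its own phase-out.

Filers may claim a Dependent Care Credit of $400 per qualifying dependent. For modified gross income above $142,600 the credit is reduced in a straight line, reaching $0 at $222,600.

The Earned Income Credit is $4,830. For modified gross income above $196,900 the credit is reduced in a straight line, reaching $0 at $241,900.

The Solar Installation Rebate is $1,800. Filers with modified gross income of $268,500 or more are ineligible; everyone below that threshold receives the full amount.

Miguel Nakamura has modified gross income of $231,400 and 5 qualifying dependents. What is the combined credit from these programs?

Dependent Care Credit: base = 5 × $400 = $2,000. $231,400 is at or above $222,600, so the credit is $0.
Earned Income Credit: $231,400 is $34,500 into a $45,000 phase-out range, leaving 10,500/45,000 of the credit: $4,830 × 10,500/45,000 = $1,127.
Solar Installation Rebate: $231,400 is below the $268,500 cutoff, so the full $1,800 applies.
Total: $0 + $1,127 + $1,800 = $2,927.

$2,927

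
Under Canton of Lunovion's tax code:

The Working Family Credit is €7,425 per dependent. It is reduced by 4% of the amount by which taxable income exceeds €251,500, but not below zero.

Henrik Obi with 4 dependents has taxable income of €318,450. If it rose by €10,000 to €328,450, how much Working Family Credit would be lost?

€400

At €318,450 — base = 4 × €7,425 = €29,700. 4% of the €66,950 excess over €251,500 is €2,678; credit = €29,700 − €2,678 = €27,022.
At €328,450 — base = 4 × €7,425 = €29,700. 4% of the €76,950 excess over €251,500 is €3,078; credit = €29,700 − €3,078 = €26,622.
Lost: €27,022 − €26,622 = €400.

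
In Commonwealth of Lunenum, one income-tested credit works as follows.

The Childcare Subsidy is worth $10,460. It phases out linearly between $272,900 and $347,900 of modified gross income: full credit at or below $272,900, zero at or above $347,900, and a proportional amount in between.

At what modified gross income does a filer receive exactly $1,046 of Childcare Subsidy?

$340,400

$1,046 is 1,046/10,460 of the full $10,460, so 9,414/10,460 of the $75,000 range has been used: income = $272,900 + $75,000 × 9,414/10,460 = $340,400.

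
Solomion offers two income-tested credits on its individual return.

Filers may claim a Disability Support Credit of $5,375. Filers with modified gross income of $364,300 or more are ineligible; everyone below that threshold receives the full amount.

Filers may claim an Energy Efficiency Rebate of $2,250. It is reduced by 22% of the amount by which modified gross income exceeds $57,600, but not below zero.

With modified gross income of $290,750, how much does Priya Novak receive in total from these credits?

Disability Support Credit: $290,750 is below the $364,300 cutoff, so the full $5,375 applies.
Energy Efficiency Rebate: 22% of the $233,150 excess over $57,600 is $51,293 ≥ base, so the credit is $0.
Total: $5,375 + $0 = $5,375.

$5,375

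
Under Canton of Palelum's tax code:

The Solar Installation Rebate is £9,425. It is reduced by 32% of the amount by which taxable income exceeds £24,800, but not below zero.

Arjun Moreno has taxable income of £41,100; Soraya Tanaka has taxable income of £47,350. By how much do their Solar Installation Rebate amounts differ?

Arjun (£41,100): Solar Installation Rebate: 32% of the £16,300 excess over £24,800 is £5,216; credit = £9,425 − £5,216 = £4,209.
Soraya (£47,350): Solar Installation Rebate: 32% of the £22,550 excess over £24,800 is £7,216; credit = £9,425 − £7,216 = £2,209.
Difference: |£4,209 − £2,209| = £2,000.

£2,000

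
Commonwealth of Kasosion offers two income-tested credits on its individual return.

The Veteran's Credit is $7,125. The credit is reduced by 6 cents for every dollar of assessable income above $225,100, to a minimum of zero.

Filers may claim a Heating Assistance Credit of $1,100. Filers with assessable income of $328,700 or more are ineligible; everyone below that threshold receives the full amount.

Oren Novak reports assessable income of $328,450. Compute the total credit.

$2,024

Veteran's Credit: 6% of the $103,350 excess over $225,100 is $6,201; credit = $7,125 − $6,201 = $924.
Heating Assistance Credit: $328,450 is below the $328,700 cutoff, so the full $1,100 applies.
Total: $924 + $1,100 = $2,024.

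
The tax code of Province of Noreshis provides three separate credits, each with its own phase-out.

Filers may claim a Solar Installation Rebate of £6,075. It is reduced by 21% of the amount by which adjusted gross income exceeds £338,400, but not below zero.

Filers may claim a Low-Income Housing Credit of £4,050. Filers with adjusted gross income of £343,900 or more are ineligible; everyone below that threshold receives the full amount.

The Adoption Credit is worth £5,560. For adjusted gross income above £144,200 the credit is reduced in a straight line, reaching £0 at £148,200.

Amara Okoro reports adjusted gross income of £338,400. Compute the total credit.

Solar Installation Rebate: £338,400 is at or below the £338,400 threshold, so the full £6,075 applies.
Low-Income Housing Credit: £338,400 is below the £343,900 cutoff, so the full £4,050 applies.
Adoption Credit: £338,400 is at or above £148,200, so the credit is £0.
Total: £6,075 + £4,050 + £0 = £10,125.

£10,125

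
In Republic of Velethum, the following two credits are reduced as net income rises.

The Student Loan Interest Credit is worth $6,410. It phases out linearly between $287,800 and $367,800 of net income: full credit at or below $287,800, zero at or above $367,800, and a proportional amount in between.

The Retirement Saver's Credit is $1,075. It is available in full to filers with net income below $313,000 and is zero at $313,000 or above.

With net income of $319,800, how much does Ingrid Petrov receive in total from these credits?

$3,846

Student Loan Interest Credit: $319,800 is $32,000 into a $80,000 phase-out range, leaving 48,000/80,000 of the credit: $6,410 × 48,000/80,000 = $3,846.
Retirement Saver's Credit: $319,800 meets or exceeds the $313,000 cutoff, so the credit is $0.
Total: $3,846 + $0 = $3,846.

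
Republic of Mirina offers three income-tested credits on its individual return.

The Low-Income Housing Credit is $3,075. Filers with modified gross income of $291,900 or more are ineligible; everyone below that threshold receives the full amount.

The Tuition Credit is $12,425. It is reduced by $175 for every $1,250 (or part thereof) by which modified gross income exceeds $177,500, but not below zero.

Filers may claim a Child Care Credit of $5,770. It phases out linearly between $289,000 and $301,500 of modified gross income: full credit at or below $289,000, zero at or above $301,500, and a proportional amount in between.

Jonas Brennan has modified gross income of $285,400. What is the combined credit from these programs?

$8,845

Low-Income Housing Credit: $285,400 is below the $291,900 cutoff, so the full $3,075 applies.
Tuition Credit: income exceeds $177,500 by $107,900 → 87 increments × $175 = $15,225 ≥ base, so the credit is $0.
Child Care Credit: $285,400 is at or below the $289,000 threshold, so the full $5,770 applies.
Total: $3,075 + $0 + $5,770 = $8,845.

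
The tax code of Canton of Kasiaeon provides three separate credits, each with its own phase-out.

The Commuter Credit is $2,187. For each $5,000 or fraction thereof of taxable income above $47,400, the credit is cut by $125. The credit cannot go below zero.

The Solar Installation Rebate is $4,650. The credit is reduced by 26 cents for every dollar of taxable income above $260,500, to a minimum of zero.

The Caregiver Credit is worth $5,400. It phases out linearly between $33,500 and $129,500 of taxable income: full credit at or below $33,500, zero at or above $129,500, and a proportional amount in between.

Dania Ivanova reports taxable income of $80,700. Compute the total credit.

Commuter Credit: income exceeds $47,400 by $33,300, which is 7 full-or-partial $5,000 increments; reduction = 7 × $125 = $875, leaving $1,312.
Solar Installation Rebate: $80,700 is at or below the $260,500 threshold, so the full $4,650 applies.
Caregiver Credit: $80,700 is $47,200 into a $96,000 phase-out range, leaving 48,800/96,000 of the credit: $5,400 × 48,800/96,000 = $2,745.
Total: $1,312 + $4,650 + $2,745 = $8,707.

$8,707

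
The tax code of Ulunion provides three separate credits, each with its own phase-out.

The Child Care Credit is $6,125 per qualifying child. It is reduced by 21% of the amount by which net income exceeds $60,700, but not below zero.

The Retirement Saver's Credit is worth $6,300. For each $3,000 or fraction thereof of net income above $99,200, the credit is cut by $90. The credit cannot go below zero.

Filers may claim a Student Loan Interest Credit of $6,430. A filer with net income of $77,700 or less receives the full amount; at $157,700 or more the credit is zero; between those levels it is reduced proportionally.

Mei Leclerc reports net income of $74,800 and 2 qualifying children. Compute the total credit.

$22,019

Child Care Credit: base = 2 × $6,125 = $12,250. 21% of the $14,100 excess over $60,700 is $2,961; credit = $12,250 − $2,961 = $9,289.
Retirement Saver's Credit: $74,800 is at or below the $99,200 threshold, so the full $6,300 applies.
Student Loan Interest Credit: $74,800 is at or below the $77,700 threshold, so the full $6,430 applies.
Total: $9,289 + $6,300 + $6,430 = $22,019.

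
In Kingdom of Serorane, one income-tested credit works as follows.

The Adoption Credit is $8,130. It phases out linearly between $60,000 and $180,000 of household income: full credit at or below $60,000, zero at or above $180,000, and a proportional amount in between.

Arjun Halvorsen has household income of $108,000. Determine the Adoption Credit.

Adoption Credit: $108,000 is $48,000 into a $120,000 phase-out range, leaving 72,000/120,000 of the credit: $8,130 × 72,000/120,000 = $4,878.

$4,878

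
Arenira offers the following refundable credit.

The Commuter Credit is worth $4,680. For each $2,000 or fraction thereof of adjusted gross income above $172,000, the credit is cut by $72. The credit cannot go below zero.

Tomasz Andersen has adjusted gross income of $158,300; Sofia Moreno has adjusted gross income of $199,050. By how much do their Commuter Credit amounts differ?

$1,008

Tomasz ($158,300): Commuter Credit: $158,300 is at or below the $172,000 threshold, so the full $4,680 applies.
Sofia ($199,050): Commuter Credit: income exceeds $172,000 by $27,050, which is 14 full-or-partial $2,000 increments; reduction = 14 × $72 = $1,008, leaving $3,672.
Difference: |$4,680 − $3,672| = $1,008.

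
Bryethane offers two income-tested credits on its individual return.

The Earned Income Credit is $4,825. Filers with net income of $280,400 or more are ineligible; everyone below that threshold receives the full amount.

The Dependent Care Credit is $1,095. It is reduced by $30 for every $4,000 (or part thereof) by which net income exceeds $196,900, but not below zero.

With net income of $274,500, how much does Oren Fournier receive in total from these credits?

Earned Income Credit: $274,500 is below the $280,400 cutoff, so the full $4,825 applies.
Dependent Care Credit: income exceeds $196,900 by $77,600, which is 20 full-or-partial $4,000 increments; reduction = 20 × $30 = $600, leaving $495.
Total: $4,825 + $495 = $5,320.

$5,320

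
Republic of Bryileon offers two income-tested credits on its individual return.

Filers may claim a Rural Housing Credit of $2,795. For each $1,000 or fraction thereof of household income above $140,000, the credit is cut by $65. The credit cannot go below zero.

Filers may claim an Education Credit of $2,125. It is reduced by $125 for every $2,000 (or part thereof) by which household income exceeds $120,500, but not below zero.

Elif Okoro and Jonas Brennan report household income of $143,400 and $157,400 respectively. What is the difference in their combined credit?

$1,535

Elif ($143,400): Rural Housing Credit: income exceeds $140,000 by $3,400, which is 4 full-or-partial $1,000 increments; reduction = 4 × $65 = $260, leaving $2,535. Education Credit: income exceeds $120,500 by $22,900, which is 12 full-or-partial $2,000 increments; reduction = 12 × $125 = $1,500, leaving $625. total $2,535 + $625 = $3,160
Jonas ($157,400): Rural Housing Credit: income exceeds $140,000 by $17,400, which is 18 full-or-partial $1,000 increments; reduction = 18 × $65 = $1,170, leaving $1,625. Education Credit: income exceeds $120,500 by $36,900 → 19 increments × $125 = $2,375 ≥ base, so the credit is $0. total $1,625 + $0 = $1,625
Difference: |$3,160 − $1,625| = $1,535.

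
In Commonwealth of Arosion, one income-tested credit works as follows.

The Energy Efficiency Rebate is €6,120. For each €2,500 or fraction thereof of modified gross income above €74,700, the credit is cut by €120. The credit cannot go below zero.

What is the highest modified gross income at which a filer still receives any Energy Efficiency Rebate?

After 50 increments the reduction is 50 × €120 = €6,000, leaving €120; one more increment wipes it out. Increment 50 ends at excess 50 × €2,500 = €125,000, so the highest qualifying income is €74,700 + €125,000 = €199,700.

€199,700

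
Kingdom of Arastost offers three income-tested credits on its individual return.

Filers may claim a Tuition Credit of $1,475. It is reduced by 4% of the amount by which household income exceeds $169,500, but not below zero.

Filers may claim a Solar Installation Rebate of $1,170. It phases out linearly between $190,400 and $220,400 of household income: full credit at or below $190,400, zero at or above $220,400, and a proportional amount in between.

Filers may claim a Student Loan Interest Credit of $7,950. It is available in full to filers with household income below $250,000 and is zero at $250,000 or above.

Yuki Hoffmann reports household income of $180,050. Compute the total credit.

$10,173

Tuition Credit: 4% of the $10,550 excess over $169,500 is $422; credit = $1,475 − $422 = $1,053.
Solar Installation Rebate: $180,050 is at or below the $190,400 threshold, so the full $1,170 applies.
Student Loan Interest Credit: $180,050 is below the $250,000 cutoff, so the full $7,950 applies.
Total: $1,053 + $1,170 + $7,950 = $10,173.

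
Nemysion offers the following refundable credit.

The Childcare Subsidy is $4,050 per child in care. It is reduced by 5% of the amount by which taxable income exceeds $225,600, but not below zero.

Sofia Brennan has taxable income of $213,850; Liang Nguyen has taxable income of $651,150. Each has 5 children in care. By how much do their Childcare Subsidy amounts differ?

$20,250

Sofia ($213,850): Childcare Subsidy: base = 5 × $4,050 = $20,250. $213,850 is at or below the $225,600 threshold, so the full $20,250 applies.
Liang ($651,150): Childcare Subsidy: base = 5 × $4,050 = $20,250. 5% of the $425,550 excess over $225,600 is $21,277.50 ≥ base, so the credit is $0.
Difference: |$20,250 − $0| = $20,250.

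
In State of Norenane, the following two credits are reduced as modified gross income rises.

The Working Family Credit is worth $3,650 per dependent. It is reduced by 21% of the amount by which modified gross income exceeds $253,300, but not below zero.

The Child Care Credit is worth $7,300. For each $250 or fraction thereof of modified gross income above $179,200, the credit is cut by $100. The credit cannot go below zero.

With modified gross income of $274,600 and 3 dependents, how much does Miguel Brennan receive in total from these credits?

$6,477

Working Family Credit: base = 3 × $3,650 = $10,950. 21% of the $21,300 excess over $253,300 is $4,473; credit = $10,950 − $4,473 = $6,477.
Child Care Credit: income exceeds $179,200 by $95,400 → 382 increments × $100 = $38,200 ≥ base, so the credit is $0.
Total: $6,477 + $0 = $6,477.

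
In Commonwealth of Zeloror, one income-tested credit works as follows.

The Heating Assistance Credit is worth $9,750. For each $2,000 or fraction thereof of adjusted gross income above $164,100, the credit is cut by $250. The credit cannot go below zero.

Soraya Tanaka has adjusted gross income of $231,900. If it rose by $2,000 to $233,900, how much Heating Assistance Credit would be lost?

At $231,900 — income exceeds $164,100 by $67,800, which is 34 full-or-partial $2,000 increments; reduction = 34 × $250 = $8,500, leaving $1,250.
At $233,900 — income exceeds $164,100 by $69,800, which is 35 full-or-partial $2,000 increments; reduction = 35 × $250 = $8,750, leaving $1,000.
Lost: $1,250 − $1,000 = $250.

$250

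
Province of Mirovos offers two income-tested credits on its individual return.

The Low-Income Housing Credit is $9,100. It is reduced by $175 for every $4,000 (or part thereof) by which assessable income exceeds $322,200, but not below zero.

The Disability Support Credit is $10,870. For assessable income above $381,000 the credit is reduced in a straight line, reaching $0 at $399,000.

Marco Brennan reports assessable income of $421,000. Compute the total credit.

$4,725

Low-Income Housing Credit: income exceeds $322,200 by $98,800, which is 25 full-or-partial $4,000 increments; reduction = 25 × $175 = $4,375, leaving $4,725.
Disability Support Credit: $421,000 is at or above $399,000, so the credit is $0.
Total: $4,725 + $0 = $4,725.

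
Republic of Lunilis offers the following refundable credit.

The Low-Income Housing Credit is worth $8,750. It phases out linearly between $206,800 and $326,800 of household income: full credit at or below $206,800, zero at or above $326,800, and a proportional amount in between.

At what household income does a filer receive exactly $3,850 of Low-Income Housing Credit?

$3,850 is 3,850/8,750 of the full $8,750, so 4,900/8,750 of the $120,000 range has been used: income = $206,800 + $120,000 × 4,900/8,750 = $274,000.

$274,000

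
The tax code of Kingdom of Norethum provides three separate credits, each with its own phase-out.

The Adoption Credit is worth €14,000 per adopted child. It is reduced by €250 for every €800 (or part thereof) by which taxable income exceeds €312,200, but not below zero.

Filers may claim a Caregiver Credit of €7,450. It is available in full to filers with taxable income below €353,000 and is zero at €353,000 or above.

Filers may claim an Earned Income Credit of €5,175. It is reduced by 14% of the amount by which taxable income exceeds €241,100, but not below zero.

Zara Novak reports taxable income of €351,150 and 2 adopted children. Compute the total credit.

Adoption Credit: base = 2 × €14,000 = €28,000. income exceeds €312,200 by €38,950, which is 49 full-or-partial €800 increments; reduction = 49 × €250 = €12,250, leaving €15,750.
Caregiver Credit: €351,150 is below the €353,000 cutoff, so the full €7,450 applies.
Earned Income Credit: 14% of the €110,050 excess over €241,100 is €15,407 ≥ base, so the credit is €0.
Total: €15,750 + €7,450 + €0 = €23,200.

€23,200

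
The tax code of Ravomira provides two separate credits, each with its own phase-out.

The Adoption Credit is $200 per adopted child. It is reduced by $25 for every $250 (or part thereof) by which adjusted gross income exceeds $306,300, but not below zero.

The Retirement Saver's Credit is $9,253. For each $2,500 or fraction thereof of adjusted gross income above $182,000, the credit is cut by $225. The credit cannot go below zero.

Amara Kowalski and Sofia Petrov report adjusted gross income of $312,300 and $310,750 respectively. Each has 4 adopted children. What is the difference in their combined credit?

Amara ($312,300): Adoption Credit: base = 4 × $200 = $800. income exceeds $306,300 by $6,000, which is 24 full-or-partial $250 increments; reduction = 24 × $25 = $600, leaving $200. Retirement Saver's Credit: income exceeds $182,000 by $130,300 → 53 increments × $225 = $11,925 ≥ base, so the credit is $0. total $200 + $0 = $200
Sofia ($310,750): Adoption Credit: base = 4 × $200 = $800. income exceeds $306,300 by $4,450, which is 18 full-or-partial $250 increments; reduction = 18 × $25 = $450, leaving $350. Retirement Saver's Credit: income exceeds $182,000 by $128,750 → 52 increments × $225 = $11,700 ≥ base, so the credit is $0. total $350 + $0 = $350
Difference: |$200 − $350| = $150.

$150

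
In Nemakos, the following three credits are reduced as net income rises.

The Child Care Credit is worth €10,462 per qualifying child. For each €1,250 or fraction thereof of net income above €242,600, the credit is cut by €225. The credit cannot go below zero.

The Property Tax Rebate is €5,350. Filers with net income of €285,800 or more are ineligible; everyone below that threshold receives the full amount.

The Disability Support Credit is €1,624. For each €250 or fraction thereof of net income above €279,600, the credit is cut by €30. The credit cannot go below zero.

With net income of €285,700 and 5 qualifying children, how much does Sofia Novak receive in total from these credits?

€50,659

Child Care Credit: base = 5 × €10,462 = €52,310. income exceeds €242,600 by €43,100, which is 35 full-or-partial €1,250 increments; reduction = 35 × €225 = €7,875, leaving €44,435.
Property Tax Rebate: €285,700 is below the €285,800 cutoff, so the full €5,350 applies.
Disability Support Credit: income exceeds €279,600 by €6,100, which is 25 full-or-partial €250 increments; reduction = 25 × €30 = €750, leaving €874.
Total: €44,435 + €5,350 + €874 = €50,659.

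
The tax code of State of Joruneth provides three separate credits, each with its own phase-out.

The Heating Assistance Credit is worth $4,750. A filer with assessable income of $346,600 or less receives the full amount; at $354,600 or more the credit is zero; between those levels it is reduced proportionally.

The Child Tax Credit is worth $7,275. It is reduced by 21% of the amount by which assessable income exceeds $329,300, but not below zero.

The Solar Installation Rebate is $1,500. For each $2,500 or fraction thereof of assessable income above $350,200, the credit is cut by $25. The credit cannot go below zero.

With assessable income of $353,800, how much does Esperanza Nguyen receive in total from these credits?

Heating Assistance Credit: $353,800 is $7,200 into a $8,000 phase-out range, leaving 800/8,000 of the credit: $4,750 × 800/8,000 = $475.
Child Tax Credit: 21% of the $24,500 excess over $329,300 is $5,145; credit = $7,275 − $5,145 = $2,130.
Solar Installation Rebate: income exceeds $350,200 by $3,600, which is 2 full-or-partial $2,500 increments; reduction = 2 × $25 = $50, leaving $1,450.
Total: $475 + $2,130 + $1,450 = $4,055.

$4,055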